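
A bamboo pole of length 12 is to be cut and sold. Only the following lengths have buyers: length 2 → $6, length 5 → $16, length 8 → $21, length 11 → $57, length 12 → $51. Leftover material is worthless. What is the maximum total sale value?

Consider every possible first cut. f[k] is the best of p[i]+f[k−i] over all sellable i≤k.
f[1] = 0
f[2] = 6
f[3] = 6
f[4] = 12  (first piece 2, then f[2]=6)
f[5] = max(6+6, 16+0) = 16
f[6] = max(6+12, 16+0) = 18
f[7] = max(6+16, 16+6) = 22
f[8] = max(6+18, 16+6, 21+0) = 24
f[9] = max(6+22, 16+12, 21+0) = 28
f[10] = max(6+24, 16+16, 21+6) = 32
f[11] = max(6+28, 16+18, 21+6, 57+0) = 57
f[12] = max(6+32, 16+22, 21+12, 57+0, 51+0) = 57
One optimal cutting: pieces 11 with 1 foot of scrap → $57.

57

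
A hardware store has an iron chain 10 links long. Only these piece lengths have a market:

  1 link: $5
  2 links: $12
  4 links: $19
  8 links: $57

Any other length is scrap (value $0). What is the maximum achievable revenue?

Consider every possible first cut. f[k] is the best of p[i]+f[k−i] over all sellable i≤k.
f[1] = 5
f[2] = max(5+5, 12+0) = 12
f[3] = max(5+12, 12+5) = 17
f[4] = max(5+17, 12+12, 19+0) = 24
f[5] = max(5+24, 12+17, 19+5) = 29
f[6] = max(5+29, 12+24, 19+12) = 36
f[7] = max(5+36, 12+29, 19+17) = 41
f[8] = max(5+41, 12+36, 19+24, 57+0) = 57
f[9] = max(5+57, 12+41, 19+29, 57+5) = 62
f[10] = max(5+62, 12+57, 19+36, 57+12) = 69
One optimal cutting: 8 + 2 → $69.

69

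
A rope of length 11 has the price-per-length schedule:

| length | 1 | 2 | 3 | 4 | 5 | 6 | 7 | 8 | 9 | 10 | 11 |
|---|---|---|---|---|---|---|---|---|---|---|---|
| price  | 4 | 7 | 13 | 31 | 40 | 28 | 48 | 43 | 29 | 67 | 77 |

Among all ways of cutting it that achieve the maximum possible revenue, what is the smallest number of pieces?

3

Consider every possible first cut. r[k] is the best of p[i]+r[k−i] over all sellable i≤k.
r[1] = 4
r[2] = max(4+4, 7+0) = 8
r[3] = max(4+8, 7+4, 13+0) = 13
r[4] = max(4+13, 7+8, 13+4, 31+0) = 31
r[5] = max(4+31, 7+13, 13+8, 31+4, 40+0) = 40
r[6] = max(4+40, 7+31, 13+13, 31+8, 40+4, 28+0) = 44
r[7] = max(4+44, 7+40, 13+31, …, 28+4, 48+0) = 48
r[8] = max(4+48, 7+44, 13+40, …, 48+4, 43+0) = 62
r[9] = max(4+62, 7+48, 13+44, …, 43+4, 29+0) = 71
r[10] = max(4+71, 7+62, 13+48, …, 29+4, 67+0) = 80
r[11] = max(4+80, 7+71, 13+62, …, 67+4, 77+0) = 84
Maximum revenue is $84.
Now minimize piece count subject to staying optimal: for each k, pieces[k] = 1 + min over i with p[i]+r[k−i]=r[k] of pieces[k−i].
pieces[8] = 2
pieces[9] = 2
pieces[10] = 2
pieces[11] = 3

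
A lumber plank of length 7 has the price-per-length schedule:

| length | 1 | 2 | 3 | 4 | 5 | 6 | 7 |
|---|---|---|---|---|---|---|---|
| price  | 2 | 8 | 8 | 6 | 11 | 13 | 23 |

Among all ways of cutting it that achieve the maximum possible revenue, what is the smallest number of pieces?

Let r[k] be the best obtainable value from length k. For each k, try every first piece i and keep the best of price[i] + r[k−i].
r[1] = 2
r[2] = max(2+2, 8+0) = 8
r[3] = max(2+8, 8+2, 8+0) = 10
r[4] = max(2+10, 8+8, 8+2, 6+0) = 16
r[5] = max(2+16, 8+10, 8+8, 6+2, 11+0) = 18
r[6] = max(2+18, 8+16, 8+10, 6+8, 11+2, 13+0) = 24
r[7] = max(2+24, 8+18, 8+16, …, 13+2, 23+0) = 26
Maximum revenue is $26.
Now minimize piece count subject to staying optimal: for each k, pieces[k] = 1 + min over i with p[i]+r[k−i]=r[k] of pieces[k−i].
pieces[4] = 2
pieces[5] = 3
pieces[6] = 3
pieces[7] = 4

4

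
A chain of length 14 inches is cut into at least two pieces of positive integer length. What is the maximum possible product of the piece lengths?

Define f[k] = max over 1≤i<k of i · max(k−i, f[k−i]); the inner max lets the remainder stay uncut if that's better.
f[2] = 1×max(1,0) = 1×1 = 1
f[3] = max(1×2, 2×1) = 2
f[4] = max(1×3, 2×2, 3×1) = 4
f[5] = max(1×4, 2×3, 3×2, 4×1) = 6
f[6] = max(1×6, 2×4, 3×3, 4×2, 5×1) = 9
f[7] = max(1×9, 2×6, 3×4, 4×3, 5×2, 6×1) = 12
f[8] = max(1×12, 2×9, 3×6, …, 6×2, 7×1) = 18
f[9] = max(1×18, 2×12, 3×9, …, 7×2, 8×1) = 27
f[10] = max(1×27, 2×18, 3×12, …, 8×2, 9×1) = 36
f[11] = max(1×36, 2×27, 3×18, …, 9×2, 10×1) = 54
f[12] = max(1×54, 2×36, 3×27, …, 10×2, 11×1) = 81
f[13] = max(1×81, 2×54, 3×36, …, 11×2, 12×1) = 108
f[14] = max(1×108, 2×81, 3×54, …, 12×2, 13×1) = 162
One optimal split: 3 + 3 + 3 + 3 + 2; product 3×3×3×3×2 = 162.

162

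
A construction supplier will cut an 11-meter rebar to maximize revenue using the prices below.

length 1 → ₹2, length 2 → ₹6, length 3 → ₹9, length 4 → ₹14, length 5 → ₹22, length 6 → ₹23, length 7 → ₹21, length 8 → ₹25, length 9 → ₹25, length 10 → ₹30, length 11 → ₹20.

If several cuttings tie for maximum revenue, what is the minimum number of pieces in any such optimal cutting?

3

Let r[k] be the best obtainable value from length k. For each k, try every first piece i and keep the best of price[i] + r[k−i].
r[1] = 2
r[2] = max(2+2, 6+0) = 6
r[3] = max(2+6, 6+2, 9+0) = 9
r[4] = max(2+9, 6+6, 9+2, 14+0) = 14
r[5] = max(2+14, 6+9, 9+6, 14+2, 22+0) = 22
r[6] = max(2+22, 6+14, 9+9, 14+6, 22+2, 23+0) = 24
r[7] = max(2+24, 6+22, 9+14, …, 23+2, 21+0) = 28
r[8] = max(2+28, 6+24, 9+22, …, 21+2, 25+0) = 31
r[9] = max(2+31, 6+28, 9+24, …, 25+2, 25+0) = 36
r[10] = max(2+36, 6+31, 9+28, …, 25+2, 30+0) = 44
r[11] = max(2+44, 6+36, 9+31, …, 30+2, 20+0) = 46
Maximum revenue is ₹46.
Now minimize piece count subject to staying optimal: for each k, pieces[k] = 1 + min over i with p[i]+r[k−i]=r[k] of pieces[k−i].
pieces[8] = 2
pieces[9] = 2
pieces[10] = 2
pieces[11] = 3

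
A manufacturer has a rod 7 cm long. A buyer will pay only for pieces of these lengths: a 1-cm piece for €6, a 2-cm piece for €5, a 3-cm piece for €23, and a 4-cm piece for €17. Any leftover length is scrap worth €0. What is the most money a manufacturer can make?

52

Consider every possible first cut. r[k] is the best of p[i]+r[k−i] over all sellable i≤k.
r[1] = 6
r[2] = 12  (first piece 1, then r[1]=6)
r[3] = 23
r[4] = 29  (first piece 1, then r[3]=23)
r[5] = 35  (first piece 1, then r[4]=29)
r[6] = 46  (first piece 3, then r[3]=23)
r[7] = 52  (first piece 1, then r[6]=46)
One optimal cutting: 3 + 3 + 1 → €52.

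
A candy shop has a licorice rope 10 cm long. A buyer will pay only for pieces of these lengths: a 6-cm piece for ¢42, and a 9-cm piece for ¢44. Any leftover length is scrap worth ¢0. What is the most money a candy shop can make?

44

Let best[k] be the best obtainable value from length k. For each k, try every first piece i and keep the best of price[i] + best[k−i].
best[1] = 0
best[2] = 0
best[3] = 0
best[4] = 0
best[5] = 0
best[6] = 42
best[7] = 42
best[8] = 42
best[9] = max(42+0, 44+0) = 44
best[10] = max(42+0, 44+0) = 44
One optimal cutting: pieces 9 with 1 cm of scrap → ¢44.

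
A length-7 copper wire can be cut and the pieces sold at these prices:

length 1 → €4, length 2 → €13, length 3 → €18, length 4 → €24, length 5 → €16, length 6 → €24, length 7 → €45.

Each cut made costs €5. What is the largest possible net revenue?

Let r[k] be the best obtainable value from length k. For each k, try every first piece i and keep the best of price[i] + r[k−i] minus the 5 cut fee when i<k.
r[1] = 4
r[2] = max(4+4-5, 13+0) = 13
r[3] = max(4+13-5, 13+4-5, 18+0) = 18
r[4] = max(4+18-5, 13+13-5, 18+4-5, 24+0) = 24
r[5] = max(4+24-5, 13+18-5, 18+13-5, 24+4-5, 16+0) = 26
r[6] = max(4+26-5, 13+24-5, 18+18-5, 24+13-5, 16+4-5, 24+0) = 32
r[7] = max(4+32-5, 13+26-5, 18+24-5, …, 24+4-5, 45+0) = 45
Best is to make no cuts and sell whole for €45.

45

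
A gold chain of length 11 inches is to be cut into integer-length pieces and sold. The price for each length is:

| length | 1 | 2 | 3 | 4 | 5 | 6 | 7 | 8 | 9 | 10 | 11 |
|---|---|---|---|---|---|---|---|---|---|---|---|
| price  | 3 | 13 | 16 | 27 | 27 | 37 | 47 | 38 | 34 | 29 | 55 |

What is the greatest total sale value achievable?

74

Let r[k] be the best obtainable value from length k. For each k, try every first piece i and keep the best of price[i] + r[k−i].
r[1] = 3
r[2] = max(3+3, 13+0) = 13
r[3] = max(3+13, 13+3, 16+0) = 16
r[4] = max(3+16, 13+13, 16+3, 27+0) = 27
r[5] = max(3+27, 13+16, 16+13, 27+3, 27+0) = 30
r[6] = max(3+30, 13+27, 16+16, 27+13, 27+3, 37+0) = 40
r[7] = max(3+40, 13+30, 16+27, …, 37+3, 47+0) = 47
r[8] = max(3+47, 13+40, 16+30, …, 47+3, 38+0) = 54
r[9] = max(3+54, 13+47, 16+40, …, 38+3, 34+0) = 60
r[10] = max(3+60, 13+54, 16+47, …, 34+3, 29+0) = 67
r[11] = max(3+67, 13+60, 16+54, …, 29+3, 55+0) = 74
One optimal cutting: 7 + 4 → $47 + $27 = $74.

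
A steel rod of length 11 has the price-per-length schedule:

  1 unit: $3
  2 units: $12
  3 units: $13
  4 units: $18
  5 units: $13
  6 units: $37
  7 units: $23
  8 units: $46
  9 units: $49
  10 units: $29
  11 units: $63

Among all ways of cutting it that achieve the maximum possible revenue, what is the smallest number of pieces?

Build r[k] bottom-up: r[k] = max over allowed piece i of (p[i] + r[k−i]).
r[1] = 3
r[2] = 12
r[3] = 15  (first piece 1, then r[2]=12)
r[4] = 24  (first piece 2, then r[2]=12)
r[5] = 27  (first piece 1, then r[4]=24)
r[6] = 37
r[7] = 40  (first piece 1, then r[6]=37)
r[8] = 49  (first piece 2, then r[6]=37)
r[9] = 52  (first piece 1, then r[8]=49)
r[10] = 61  (first piece 2, then r[8]=49)
r[11] = 64  (first piece 1, then r[10]=61)
Maximum revenue is $64.
Now minimize piece count subject to staying optimal: for each k, pieces[k] = 1 + min over i with p[i]+r[k−i]=r[k] of pieces[k−i].
pieces[8] = 2
pieces[9] = 3
pieces[10] = 3
pieces[11] = 4

4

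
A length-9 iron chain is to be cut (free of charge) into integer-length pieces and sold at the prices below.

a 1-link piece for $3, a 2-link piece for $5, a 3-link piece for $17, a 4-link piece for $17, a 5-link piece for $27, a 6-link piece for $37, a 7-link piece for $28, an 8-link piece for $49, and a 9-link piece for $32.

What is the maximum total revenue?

54

Let r[k] be the best obtainable value from length k. For each k, try every first piece i and keep the best of price[i] + r[k−i].
r[1] = 3
r[2] = max(3+3, 5+0) = 6
r[3] = max(3+6, 5+3, 17+0) = 17
r[4] = max(3+17, 5+6, 17+3, 17+0) = 20
r[5] = max(3+20, 5+17, 17+6, 17+3, 27+0) = 27
r[6] = max(3+27, 5+20, 17+17, 17+6, 27+3, 37+0) = 37
r[7] = max(3+37, 5+27, 17+20, …, 37+3, 28+0) = 40
r[8] = max(3+40, 5+37, 17+27, …, 28+3, 49+0) = 49
r[9] = max(3+49, 5+40, 17+37, …, 49+3, 32+0) = 54
One optimal cutting: 6 + 3 → $37 + $17 = $54.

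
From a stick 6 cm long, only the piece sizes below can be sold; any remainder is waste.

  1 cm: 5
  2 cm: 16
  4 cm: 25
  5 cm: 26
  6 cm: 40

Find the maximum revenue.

48

Build f[k] bottom-up: f[k] = max over allowed piece i of (p[i] + f[k−i]).
f[1] = 5
f[2] = 16
f[3] = 21  (first piece 1, then f[2]=16)
f[4] = 32  (first piece 2, then f[2]=16)
f[5] = 37  (first piece 1, then f[4]=32)
f[6] = 48  (first piece 2, then f[4]=32)
One optimal cutting: 2 + 2 + 2 → 48.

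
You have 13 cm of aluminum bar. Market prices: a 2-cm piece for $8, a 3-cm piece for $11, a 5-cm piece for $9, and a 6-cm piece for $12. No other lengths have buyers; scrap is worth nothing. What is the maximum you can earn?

Consider every possible first cut. f[k] is the best of p[i]+f[k−i] over all sellable i≤k.
f[1] = 0
f[2] = 8
f[3] = 11
f[4] = 16  (first piece 2, then f[2]=8)
f[5] = 19  (first piece 2, then f[3]=11)
f[6] = 24  (first piece 2, then f[4]=16)
f[7] = 27  (first piece 2, then f[5]=19)
f[8] = 32  (first piece 2, then f[6]=24)
f[9] = 35  (first piece 2, then f[7]=27)
f[10] = 40  (first piece 2, then f[8]=32)
f[11] = 43  (first piece 2, then f[9]=35)
f[12] = 48  (first piece 2, then f[10]=40)
f[13] = 51  (first piece 2, then f[11]=43)
One optimal cutting: 3 + 2 + 2 + 2 + 2 + 2 → $51.

51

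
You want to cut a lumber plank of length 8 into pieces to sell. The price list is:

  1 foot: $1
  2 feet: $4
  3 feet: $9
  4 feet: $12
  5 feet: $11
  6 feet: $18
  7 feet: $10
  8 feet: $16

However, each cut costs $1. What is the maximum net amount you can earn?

Build v[k] bottom-up: v[k] = max over allowed piece i of (p[i] + v[k−i]) − 1 per cut.
v[1] = 1
v[2] = 4
v[3] = 9
v[4] = 12
v[5] = 12  (first piece 1, then v[4]=12)
v[6] = 18
v[7] = 20  (first piece 3, then v[4]=12)
v[8] = 23  (first piece 4, then v[4]=12)
One optimal plan: pieces 4 + 4 (1 cut) → $24 − $1 = $23.

23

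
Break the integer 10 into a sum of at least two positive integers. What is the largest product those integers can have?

Define m[k] = max over 1≤i<k of i · max(k−i, m[k−i]); the inner max lets the remainder stay uncut if that's better.
m[2] = 1·max(1,0) = 1·1 = 1
m[3] = 1·max(2,1) = 1·2 = 2
m[4] = 2·max(2,1) = 2·2 = 4
m[5] = 2·max(3,2) = 2·3 = 6
m[6] = 3·max(3,2) = 3·3 = 9
m[7] = 2·max(5,6) = 2·6 = 12
m[8] = 2·max(6,9) = 2·9 = 18
m[9] = 3·max(6,9) = 3·9 = 27
m[10] = 2·max(8,18) = 2·18 = 36
One optimal split: 3 + 3 + 2 + 2; product 3·3·2·2 = 36.

36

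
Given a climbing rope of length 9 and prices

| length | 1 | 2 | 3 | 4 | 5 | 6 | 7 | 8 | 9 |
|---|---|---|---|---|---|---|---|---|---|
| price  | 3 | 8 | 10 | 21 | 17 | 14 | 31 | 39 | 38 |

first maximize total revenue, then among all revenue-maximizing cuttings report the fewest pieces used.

Consider every possible first cut. r[k] is the best of p[i]+r[k−i] over all sellable i≤k.
r[1] = 3
r[2] = max(3+3, 8+0) = 8
r[3] = max(3+8, 8+3, 10+0) = 11
r[4] = max(3+11, 8+8, 10+3, 21+0) = 21
r[5] = max(3+21, 8+11, 10+8, 21+3, 17+0) = 24
r[6] = max(3+24, 8+21, 10+11, 21+8, 17+3, 14+0) = 29
r[7] = max(3+29, 8+24, 10+21, …, 14+3, 31+0) = 32
r[8] = max(3+32, 8+29, 10+24, …, 31+3, 39+0) = 42
r[9] = max(3+42, 8+32, 10+29, …, 39+3, 38+0) = 45
Maximum revenue is €45.
Now minimize piece count subject to staying optimal: for each k, pieces[k] = 1 + min over i with p[i]+r[k−i]=r[k] of pieces[k−i].
pieces[6] = 2
pieces[7] = 3
pieces[8] = 2
pieces[9] = 3

3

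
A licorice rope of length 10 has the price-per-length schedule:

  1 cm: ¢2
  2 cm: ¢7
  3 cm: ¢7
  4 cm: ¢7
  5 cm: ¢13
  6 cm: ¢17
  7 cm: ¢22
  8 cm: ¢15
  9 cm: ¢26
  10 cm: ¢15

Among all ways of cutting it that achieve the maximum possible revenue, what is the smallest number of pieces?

Build r[k] bottom-up: r[k] = max over allowed piece i of (p[i] + r[k−i]).
r[1] = 2
r[2] = max(2+2, 7+0) = 7
r[3] = max(2+7, 7+2, 7+0) = 9
r[4] = max(2+9, 7+7, 7+2, 7+0) = 14
r[5] = max(2+14, 7+9, 7+7, 7+2, 13+0) = 16
r[6] = max(2+16, 7+14, 7+9, 7+7, 13+2, 17+0) = 21
r[7] = max(2+21, 7+16, 7+14, …, 17+2, 22+0) = 23
r[8] = max(2+23, 7+21, 7+16, …, 22+2, 15+0) = 28
r[9] = max(2+28, 7+23, 7+21, …, 15+2, 26+0) = 30
r[10] = max(2+30, 7+28, 7+23, …, 26+2, 15+0) = 35
Maximum revenue is ¢35.
Now minimize piece count subject to staying optimal: for each k, pieces[k] = 1 + min over i with p[i]+r[k−i]=r[k] of pieces[k−i].
pieces[7] = 4
pieces[8] = 4
pieces[9] = 5
pieces[10] = 5

5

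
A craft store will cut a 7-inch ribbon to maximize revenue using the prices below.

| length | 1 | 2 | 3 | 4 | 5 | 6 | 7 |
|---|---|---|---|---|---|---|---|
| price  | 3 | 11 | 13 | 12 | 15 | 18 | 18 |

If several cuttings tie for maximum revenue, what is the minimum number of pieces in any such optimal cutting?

4

Let r[k] be the best obtainable value from length k. For each k, try every first piece i and keep the best of price[i] + r[k−i].
r[1] = 3
r[2] = 11
r[3] = 14  (first piece 1, then r[2]=11)
r[4] = 22  (first piece 2, then r[2]=11)
r[5] = 25  (first piece 1, then r[4]=22)
r[6] = 33  (first piece 2, then r[4]=22)
r[7] = 36  (first piece 1, then r[6]=33)
Maximum revenue is ¢36.
Now minimize piece count subject to staying optimal: for each k, pieces[k] = 1 + min over i with p[i]+r[k−i]=r[k] of pieces[k−i].
pieces[4] = 2
pieces[5] = 3
pieces[6] = 3
pieces[7] = 4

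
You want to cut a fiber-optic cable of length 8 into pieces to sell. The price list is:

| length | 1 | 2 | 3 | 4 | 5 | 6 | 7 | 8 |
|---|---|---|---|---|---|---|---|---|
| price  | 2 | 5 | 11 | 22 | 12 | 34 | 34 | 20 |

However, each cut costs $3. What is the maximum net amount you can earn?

41

Build r[k] bottom-up: r[k] = max over allowed piece i of (p[i] + r[k−i]) − 3 per cut.
r[1] = 2
r[2] = max(2+2-3, 5+0) = 5
r[3] = max(2+5-3, 5+2-3, 11+0) = 11
r[4] = max(2+11-3, 5+5-3, 11+2-3, 22+0) = 22
r[5] = max(2+22-3, 5+11-3, 11+5-3, 22+2-3, 12+0) = 21
r[6] = max(2+21-3, 5+22-3, 11+11-3, 22+5-3, 12+2-3, 34+0) = 34
r[7] = max(2+34-3, 5+21-3, 11+22-3, …, 34+2-3, 34+0) = 34
r[8] = max(2+34-3, 5+34-3, 11+21-3, …, 34+2-3, 20+0) = 41
One optimal plan: pieces 4 + 4 (1 cut) → $44 − $3 = $41.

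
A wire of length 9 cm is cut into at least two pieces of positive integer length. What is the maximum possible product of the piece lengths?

Fill g[k] for k=2..9: at each k try every first piece i and multiply by the better of (k−i) uncut or g[k−i].
g[2] = 1×max(1,0) = 1×1 = 1
g[3] = 1×max(2,1) = 1×2 = 2
g[4] = 2×max(2,1) = 2×2 = 4
g[5] = 2×max(3,2) = 2×3 = 6
g[6] = 3×max(3,2) = 3×3 = 9
g[7] = 2×max(5,6) = 2×6 = 12
g[8] = 2×max(6,9) = 2×9 = 18
g[9] = 3×max(6,9) = 3×9 = 27
One optimal split: 3 + 3 + 3; product 3×3×3 = 27.

27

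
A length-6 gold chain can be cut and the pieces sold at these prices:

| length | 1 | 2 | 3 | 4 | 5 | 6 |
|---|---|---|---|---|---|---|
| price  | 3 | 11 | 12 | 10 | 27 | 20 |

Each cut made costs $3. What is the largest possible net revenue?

27

Build r[k] bottom-up: r[k] = max over allowed piece i of (p[i] + r[k−i]) − 3 per cut.
r[1] = 3
r[2] = max(3+3-3, 11+0) = 11
r[3] = max(3+11-3, 11+3-3, 12+0) = 12
r[4] = max(3+12-3, 11+11-3, 12+3-3, 10+0) = 19
r[5] = max(3+19-3, 11+12-3, 12+11-3, 10+3-3, 27+0) = 27
r[6] = max(3+27-3, 11+19-3, 12+12-3, 10+11-3, 27+3-3, 20+0) = 27
One optimal plan: pieces 5 + 1 (1 cut) → $30 − $3 = $27.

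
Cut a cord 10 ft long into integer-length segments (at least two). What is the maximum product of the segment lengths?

Fill prod[k] for k=2..10: at each k try every first piece i and multiply by the better of (k−i) uncut or prod[k−i].
prod[2] = 1*max(1,0) = 1*1 = 1
prod[3] = max(1*2, 2*1) = 2
prod[4] = max(1*3, 2*2, 3*1) = 4
prod[5] = max(1*4, 2*3, 3*2, 4*1) = 6
prod[6] = max(1*6, 2*4, 3*3, 4*2, 5*1) = 9
prod[7] = max(1*9, 2*6, 3*4, 4*3, 5*2, 6*1) = 12
prod[8] = max(1*12, 2*9, 3*6, …, 6*2, 7*1) = 18
prod[9] = max(1*18, 2*12, 3*9, …, 7*2, 8*1) = 27
prod[10] = max(1*27, 2*18, 3*12, …, 8*2, 9*1) = 36
One optimal split: 3 + 3 + 2 + 2; product 3*3*2*2 = 36.

36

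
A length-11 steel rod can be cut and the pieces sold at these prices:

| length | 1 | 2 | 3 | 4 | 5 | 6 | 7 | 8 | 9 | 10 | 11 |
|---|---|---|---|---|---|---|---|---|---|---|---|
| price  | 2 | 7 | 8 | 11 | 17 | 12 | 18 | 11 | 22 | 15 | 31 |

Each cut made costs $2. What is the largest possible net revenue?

32

Build v[k] bottom-up: v[k] = max over allowed piece i of (p[i] + v[k−i]) − 2 per cut.
v[1] = 2
v[2] = max(2+2-2, 7+0) = 7
v[3] = max(2+7-2, 7+2-2, 8+0) = 8
v[4] = max(2+8-2, 7+7-2, 8+2-2, 11+0) = 12
v[5] = max(2+12-2, 7+8-2, 8+7-2, 11+2-2, 17+0) = 17
v[6] = max(2+17-2, 7+12-2, 8+8-2, 11+7-2, 17+2-2, 12+0) = 17
v[7] = max(2+17-2, 7+17-2, 8+12-2, …, 12+2-2, 18+0) = 22
v[8] = max(2+22-2, 7+17-2, 8+17-2, …, 18+2-2, 11+0) = 23
v[9] = max(2+23-2, 7+22-2, 8+17-2, …, 11+2-2, 22+0) = 27
v[10] = max(2+27-2, 7+23-2, 8+22-2, …, 22+2-2, 15+0) = 32
v[11] = max(2+32-2, 7+27-2, 8+23-2, …, 15+2-2, 31+0) = 32
One optimal plan: pieces 5 + 5 + 1 (2 cuts) → $36 − $4 = $32.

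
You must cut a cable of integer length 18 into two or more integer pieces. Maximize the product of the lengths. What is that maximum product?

729

Let f[k] be the best product for length k (with at least one cut). For each first piece i, the rest contributes max(k−i, f[k−i]).
f[2] = 1×max(1,0) = 1×1 = 1
f[3] = 1×max(2,1) = 1×2 = 2
f[4] = 2×max(2,1) = 2×2 = 4
f[5] = 2×max(3,2) = 2×3 = 6
f[6] = 3×max(3,2) = 3×3 = 9
f[7] = 2×max(5,6) = 2×6 = 12
f[8] = 2×max(6,9) = 2×9 = 18
f[9] = 3×max(6,9) = 3×9 = 27
f[10] = 2×max(8,18) = 2×18 = 36
f[11] = 2×max(9,27) = 2×27 = 54
f[12] = 3×max(9,27) = 3×27 = 81
f[13] = 2×max(11,54) = 2×54 = 108
f[14] = 2×max(12,81) = 2×81 = 162
f[15] = 3×max(12,81) = 3×81 = 243
f[16] = 2×max(14,162) = 2×162 = 324
f[17] = 2×max(15,243) = 2×243 = 486
f[18] = 3×max(15,243) = 3×243 = 729
One optimal split: 3 + 3 + 3 + 3 + 3 + 3; product 3×3×3×3×3×3 = 729.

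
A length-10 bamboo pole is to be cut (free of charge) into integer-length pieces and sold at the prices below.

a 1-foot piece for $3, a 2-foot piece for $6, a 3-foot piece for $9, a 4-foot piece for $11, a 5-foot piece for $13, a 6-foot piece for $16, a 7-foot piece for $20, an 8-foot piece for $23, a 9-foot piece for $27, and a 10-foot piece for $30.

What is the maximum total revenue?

30

Consider every possible first cut. v[k] is the best of p[i]+v[k−i] over all sellable i≤k.
v[1] = 3
v[2] = max(3+3, 6+0) = 6
v[3] = max(3+6, 6+3, 9+0) = 9
v[4] = max(3+9, 6+6, 9+3, 11+0) = 12
v[5] = max(3+12, 6+9, 9+6, 11+3, 13+0) = 15
v[6] = max(3+15, 6+12, 9+9, 11+6, 13+3, 16+0) = 18
v[7] = max(3+18, 6+15, 9+12, …, 16+3, 20+0) = 21
v[8] = max(3+21, 6+18, 9+15, …, 20+3, 23+0) = 24
v[9] = max(3+24, 6+21, 9+18, …, 23+3, 27+0) = 27
v[10] = max(3+27, 6+24, 9+21, …, 27+3, 30+0) = 30
One optimal cutting: 1 + 1 + 1 + 1 + 1 + 1 + 1 + 1 + 1 + 1 → $3 + $3 + $3 + $3 + $3 + $3 + $3 + $3 + $3 + $3 = $30.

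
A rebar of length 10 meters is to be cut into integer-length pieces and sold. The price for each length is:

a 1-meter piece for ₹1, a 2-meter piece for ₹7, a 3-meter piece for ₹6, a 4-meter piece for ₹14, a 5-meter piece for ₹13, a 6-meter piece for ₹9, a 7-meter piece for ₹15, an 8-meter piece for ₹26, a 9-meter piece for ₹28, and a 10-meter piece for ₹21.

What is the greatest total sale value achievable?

35

Build v[k] bottom-up: v[k] = max over allowed piece i of (p[i] + v[k−i]).
v[1] = 1
v[2] = max(1+1, 7+0) = 7
v[3] = max(1+7, 7+1, 6+0) = 8
v[4] = max(1+8, 7+7, 6+1, 14+0) = 14
v[5] = max(1+14, 7+8, 6+7, 14+1, 13+0) = 15
v[6] = max(1+15, 7+14, 6+8, 14+7, 13+1, 9+0) = 21
v[7] = max(1+21, 7+15, 6+14, …, 9+1, 15+0) = 22
v[8] = max(1+22, 7+21, 6+15, …, 15+1, 26+0) = 28
v[9] = max(1+28, 7+22, 6+21, …, 26+1, 28+0) = 29
v[10] = max(1+29, 7+28, 6+22, …, 28+1, 21+0) = 35
One optimal cutting: 2 + 2 + 2 + 2 + 2 → ₹7 + ₹7 + ₹7 + ₹7 + ₹7 = ₹35.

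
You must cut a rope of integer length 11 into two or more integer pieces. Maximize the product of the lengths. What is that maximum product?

Fill prod[k] for k=2..11: at each k try every first piece i and multiply by the better of (k−i) uncut or prod[k−i].
prod[2] = 1×max(1,0) = 1×1 = 1
prod[3] = 1×max(2,1) = 1×2 = 2
prod[4] = 2×max(2,1) = 2×2 = 4
prod[5] = 2×max(3,2) = 2×3 = 6
prod[6] = 3×max(3,2) = 3×3 = 9
prod[7] = 2×max(5,6) = 2×6 = 12
prod[8] = 2×max(6,9) = 2×9 = 18
prod[9] = 3×max(6,9) = 3×9 = 27
prod[10] = 2×max(8,18) = 2×18 = 36
prod[11] = 2×max(9,27) = 2×27 = 54
One optimal split: 3 + 3 + 3 + 2; product 3×3×3×2 = 54.

54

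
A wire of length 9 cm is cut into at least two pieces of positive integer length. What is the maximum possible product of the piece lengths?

27

Let g[k] be the best product for length k (with at least one cut). For each first piece i, the rest contributes max(k−i, g[k−i]).
g[2] = 1·max(1,0) = 1·1 = 1
g[3] = 1·max(2,1) = 1·2 = 2
g[4] = 2·max(2,1) = 2·2 = 4
g[5] = 2·max(3,2) = 2·3 = 6
g[6] = 3·max(3,2) = 3·3 = 9
g[7] = 2·max(5,6) = 2·6 = 12
g[8] = 2·max(6,9) = 2·9 = 18
g[9] = 3·max(6,9) = 3·9 = 27
One optimal split: 3 + 3 + 3; product 3·3·3 = 27.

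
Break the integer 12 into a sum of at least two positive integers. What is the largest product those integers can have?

81

Let P[k] be the best product for length k (with at least one cut). For each first piece i, the rest contributes max(k−i, P[k−i]).
Small cases: P[2]=1, P[3]=2, P[4]=4, P[5]=6.
P[6] = max(1×6, 2×4, 3×3, 4×2, 5×1) = 9
P[7] = max(1×9, 2×6, 3×4, 4×3, 5×2, 6×1) = 12
P[8] = max(1×12, 2×9, 3×6, …, 6×2, 7×1) = 18
P[9] = max(1×18, 2×12, 3×9, …, 7×2, 8×1) = 27
P[10] = max(1×27, 2×18, 3×12, …, 8×2, 9×1) = 36
P[11] = max(1×36, 2×27, 3×18, …, 9×2, 10×1) = 54
P[12] = max(1×54, 2×36, 3×27, …, 10×2, 11×1) = 81
One optimal split: 3 + 3 + 3 + 3; product 3×3×3×3 = 81.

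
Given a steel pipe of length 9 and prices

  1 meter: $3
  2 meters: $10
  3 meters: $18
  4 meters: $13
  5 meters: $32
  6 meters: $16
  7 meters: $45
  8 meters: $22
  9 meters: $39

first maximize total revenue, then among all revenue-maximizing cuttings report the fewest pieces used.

2

Build r[k] bottom-up: r[k] = max over allowed piece i of (p[i] + r[k−i]).
r[1] = 3
r[2] = 10
r[3] = 18
r[4] = 21  (first piece 1, then r[3]=18)
r[5] = 32
r[6] = 36  (first piece 3, then r[3]=18)
r[7] = 45
r[8] = 50  (first piece 3, then r[5]=32)
r[9] = 55  (first piece 2, then r[7]=45)
Maximum revenue is $55.
Now minimize piece count subject to staying optimal: for each k, pieces[k] = 1 + min over i with p[i]+r[k−i]=r[k] of pieces[k−i].
pieces[6] = 2
pieces[7] = 1
pieces[8] = 2
pieces[9] = 2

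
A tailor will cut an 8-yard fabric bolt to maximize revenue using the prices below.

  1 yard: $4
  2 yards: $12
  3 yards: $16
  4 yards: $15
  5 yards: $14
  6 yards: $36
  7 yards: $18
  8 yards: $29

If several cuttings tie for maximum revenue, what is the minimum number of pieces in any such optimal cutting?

Build r[k] bottom-up: r[k] = max over allowed piece i of (p[i] + r[k−i]).
r[1] = 4
r[2] = max(4+4, 12+0) = 12
r[3] = max(4+12, 12+4, 16+0) = 16
r[4] = max(4+16, 12+12, 16+4, 15+0) = 24
r[5] = max(4+24, 12+16, 16+12, 15+4, 14+0) = 28
r[6] = max(4+28, 12+24, 16+16, 15+12, 14+4, 36+0) = 36
r[7] = max(4+36, 12+28, 16+24, …, 36+4, 18+0) = 40
r[8] = max(4+40, 12+36, 16+28, …, 18+4, 29+0) = 48
Maximum revenue is $48.
Now minimize piece count subject to staying optimal: for each k, pieces[k] = 1 + min over i with p[i]+r[k−i]=r[k] of pieces[k−i].
pieces[5] = 2
pieces[6] = 1
pieces[7] = 2
pieces[8] = 2

2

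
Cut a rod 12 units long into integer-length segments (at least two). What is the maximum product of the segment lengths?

81

Fill P[k] for k=2..12: at each k try every first piece i and multiply by the better of (k−i) uncut or P[k−i].
P[2] = 1·max(1,0) = 1·1 = 1
P[3] = max(1·2, 2·1) = 2
P[4] = max(1·3, 2·2, 3·1) = 4
P[5] = max(1·4, 2·3, 3·2, 4·1) = 6
P[6] = max(1·6, 2·4, 3·3, 4·2, 5·1) = 9
P[7] = max(1·9, 2·6, 3·4, 4·3, 5·2, 6·1) = 12
P[8] = max(1·12, 2·9, 3·6, …, 6·2, 7·1) = 18
P[9] = max(1·18, 2·12, 3·9, …, 7·2, 8·1) = 27
P[10] = max(1·27, 2·18, 3·12, …, 8·2, 9·1) = 36
P[11] = max(1·36, 2·27, 3·18, …, 9·2, 10·1) = 54
P[12] = max(1·54, 2·36, 3·27, …, 10·2, 11·1) = 81
One optimal split: 3 + 3 + 3 + 3; product 3·3·3·3 = 81.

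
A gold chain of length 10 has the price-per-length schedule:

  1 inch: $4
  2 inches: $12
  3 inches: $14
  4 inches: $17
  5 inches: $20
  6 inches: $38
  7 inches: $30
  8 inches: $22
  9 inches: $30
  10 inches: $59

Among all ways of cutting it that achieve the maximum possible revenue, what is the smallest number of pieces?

3

Build r[k] bottom-up: r[k] = max over allowed piece i of (p[i] + r[k−i]).
r[1] = 4
r[2] = max(4+4, 12+0) = 12
r[3] = max(4+12, 12+4, 14+0) = 16
r[4] = max(4+16, 12+12, 14+4, 17+0) = 24
r[5] = max(4+24, 12+16, 14+12, 17+4, 20+0) = 28
r[6] = max(4+28, 12+24, 14+16, 17+12, 20+4, 38+0) = 38
r[7] = max(4+38, 12+28, 14+24, …, 38+4, 30+0) = 42
r[8] = max(4+42, 12+38, 14+28, …, 30+4, 22+0) = 50
r[9] = max(4+50, 12+42, 14+38, …, 22+4, 30+0) = 54
r[10] = max(4+54, 12+50, 14+42, …, 30+4, 59+0) = 62
Maximum revenue is $62.
Now minimize piece count subject to staying optimal: for each k, pieces[k] = 1 + min over i with p[i]+r[k−i]=r[k] of pieces[k−i].
pieces[7] = 2
pieces[8] = 2
pieces[9] = 3
pieces[10] = 3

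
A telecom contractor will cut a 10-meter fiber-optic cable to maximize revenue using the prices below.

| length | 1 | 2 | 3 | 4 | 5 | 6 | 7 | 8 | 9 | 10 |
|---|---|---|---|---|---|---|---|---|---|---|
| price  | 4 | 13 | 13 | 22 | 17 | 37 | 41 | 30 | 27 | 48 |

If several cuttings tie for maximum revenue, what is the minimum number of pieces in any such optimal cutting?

Build r[k] bottom-up: r[k] = max over allowed piece i of (p[i] + r[k−i]).
r[1] = 4
r[2] = max(4+4, 13+0) = 13
r[3] = max(4+13, 13+4, 13+0) = 17
r[4] = max(4+17, 13+13, 13+4, 22+0) = 26
r[5] = max(4+26, 13+17, 13+13, 22+4, 17+0) = 30
r[6] = max(4+30, 13+26, 13+17, 22+13, 17+4, 37+0) = 39
r[7] = max(4+39, 13+30, 13+26, …, 37+4, 41+0) = 43
r[8] = max(4+43, 13+39, 13+30, …, 41+4, 30+0) = 52
r[9] = max(4+52, 13+43, 13+39, …, 30+4, 27+0) = 56
r[10] = max(4+56, 13+52, 13+43, …, 27+4, 48+0) = 65
Maximum revenue is $65.
Now minimize piece count subject to staying optimal: for each k, pieces[k] = 1 + min over i with p[i]+r[k−i]=r[k] of pieces[k−i].
pieces[7] = 4
pieces[8] = 4
pieces[9] = 5
pieces[10] = 5

5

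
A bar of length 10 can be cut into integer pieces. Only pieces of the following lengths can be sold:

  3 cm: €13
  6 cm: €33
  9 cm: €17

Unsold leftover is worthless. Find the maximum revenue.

46

Build r[k] bottom-up: r[k] = max over allowed piece i of (p[i] + r[k−i]).
r[1] = 0
r[2] = 0
r[3] = 13
r[4] = 13
r[5] = 13
r[6] = 33
r[7] = 33
r[8] = 33
r[9] = 46  (first piece 3, then r[6]=33)
r[10] = 46
One optimal cutting: pieces 6 + 3 with 1 cm of scrap → €46.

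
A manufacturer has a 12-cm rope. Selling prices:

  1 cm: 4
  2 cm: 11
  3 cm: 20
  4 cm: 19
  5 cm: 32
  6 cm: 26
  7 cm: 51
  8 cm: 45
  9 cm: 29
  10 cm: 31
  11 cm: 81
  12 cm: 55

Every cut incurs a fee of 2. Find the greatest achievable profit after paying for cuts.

Let net[k] be the best obtainable value from length k. For each k, try every first piece i and keep the best of price[i] + net[k−i] minus the 2 cut fee when i<k.
net[1] = 4
net[2] = max(4+4-2, 11+0) = 11
net[3] = max(4+11-2, 11+4-2, 20+0) = 20
net[4] = max(4+20-2, 11+11-2, 20+4-2, 19+0) = 22
net[5] = max(4+22-2, 11+20-2, 20+11-2, 19+4-2, 32+0) = 32
net[6] = max(4+32-2, 11+22-2, 20+20-2, 19+11-2, 32+4-2, 26+0) = 38
net[7] = max(4+38-2, 11+32-2, 20+22-2, …, 26+4-2, 51+0) = 51
net[8] = max(4+51-2, 11+38-2, 20+32-2, …, 51+4-2, 45+0) = 53
net[9] = max(4+53-2, 11+51-2, 20+38-2, …, 45+4-2, 29+0) = 60
net[10] = max(4+60-2, 11+53-2, 20+51-2, …, 29+4-2, 31+0) = 69
net[11] = max(4+69-2, 11+60-2, 20+53-2, …, 31+4-2, 81+0) = 81
net[12] = max(4+81-2, 11+69-2, 20+60-2, …, 81+4-2, 55+0) = 83
One optimal plan: pieces 11 + 1 (1 cut) → 85 − 2 = 83.

83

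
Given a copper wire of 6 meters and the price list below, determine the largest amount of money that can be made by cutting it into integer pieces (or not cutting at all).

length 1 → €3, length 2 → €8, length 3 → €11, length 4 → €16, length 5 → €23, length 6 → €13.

26

Build v[k] bottom-up: v[k] = max over allowed piece i of (p[i] + v[k−i]).
v[1] = 3
v[2] = max(3+3, 8+0) = 8
v[3] = max(3+8, 8+3, 11+0) = 11
v[4] = max(3+11, 8+8, 11+3, 16+0) = 16
v[5] = max(3+16, 8+11, 11+8, 16+3, 23+0) = 23
v[6] = max(3+23, 8+16, 11+11, 16+8, 23+3, 13+0) = 26
One optimal cutting: 5 + 1 → €23 + €3 = €26.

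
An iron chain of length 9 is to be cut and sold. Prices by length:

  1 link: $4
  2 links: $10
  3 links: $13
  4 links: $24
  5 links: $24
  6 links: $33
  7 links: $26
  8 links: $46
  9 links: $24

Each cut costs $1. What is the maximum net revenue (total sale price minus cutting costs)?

Build v[k] bottom-up: v[k] = max over allowed piece i of (p[i] + v[k−i]) − 1 per cut.
v[1] = 4
v[2] = 10
v[3] = 13  (first piece 1, then v[2]=10)
v[4] = 24
v[5] = 27  (first piece 1, then v[4]=24)
v[6] = 33  (first piece 2, then v[4]=24)
v[7] = 36  (first piece 1, then v[6]=33)
v[8] = 47  (first piece 4, then v[4]=24)
v[9] = 50  (first piece 1, then v[8]=47)
One optimal plan: pieces 4 + 4 + 1 (2 cuts) → $52 − $2 = $50.

50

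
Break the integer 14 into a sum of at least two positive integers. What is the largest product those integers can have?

162

Define P[k] = max over 1≤i<k of i · max(k−i, P[k−i]); the inner max lets the remainder stay uncut if that's better.
Small cases: P[2]=1, P[3]=2, P[4]=4, P[5]=6, P[6]=9, P[7]=12.
P[8] = 2×max(6,9) = 2×9 = 18
P[9] = 3×max(6,9) = 3×9 = 27
P[10] = 2×max(8,18) = 2×18 = 36
P[11] = 2×max(9,27) = 2×27 = 54
P[12] = 3×max(9,27) = 3×27 = 81
P[13] = 2×max(11,54) = 2×54 = 108
P[14] = 2×max(12,81) = 2×81 = 162
One optimal split: 3 + 3 + 3 + 3 + 2; product 3×3×3×3×2 = 162.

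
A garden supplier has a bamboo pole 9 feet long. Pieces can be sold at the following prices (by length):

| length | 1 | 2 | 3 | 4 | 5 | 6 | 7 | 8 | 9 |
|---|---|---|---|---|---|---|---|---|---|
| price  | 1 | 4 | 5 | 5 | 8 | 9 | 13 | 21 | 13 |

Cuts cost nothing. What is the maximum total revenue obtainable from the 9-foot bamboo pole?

22

Consider every possible first cut. best[k] is the best of p[i]+best[k−i] over all sellable i≤k.
best[1] = 1
best[2] = 4
best[3] = 5  (first piece 1, then best[2]=4)
best[4] = 8  (first piece 2, then best[2]=4)
best[5] = 9  (first piece 1, then best[4]=8)
best[6] = 12  (first piece 2, then best[4]=8)
best[7] = 13  (first piece 1, then best[6]=12)
best[8] = 21
best[9] = 22  (first piece 1, then best[8]=21)
One optimal cutting: 8 + 1 → $21 + $1 = $22.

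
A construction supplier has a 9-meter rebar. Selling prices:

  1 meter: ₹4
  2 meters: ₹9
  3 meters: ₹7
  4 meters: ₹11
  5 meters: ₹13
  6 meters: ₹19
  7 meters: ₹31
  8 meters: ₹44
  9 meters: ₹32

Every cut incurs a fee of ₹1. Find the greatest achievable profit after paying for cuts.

Let r[k] be the best obtainable value from length k. For each k, try every first piece i and keep the best of price[i] + r[k−i] minus the 1 cut fee when i<k.
r[1] = 4
r[2] = 9
r[3] = 12  (first piece 1, then r[2]=9)
r[4] = 17  (first piece 2, then r[2]=9)
r[5] = 20  (first piece 1, then r[4]=17)
r[6] = 25  (first piece 2, then r[4]=17)
r[7] = 31
r[8] = 44
r[9] = 47  (first piece 1, then r[8]=44)
One optimal plan: pieces 8 + 1 (1 cut) → ₹48 − ₹1 = ₹47.

47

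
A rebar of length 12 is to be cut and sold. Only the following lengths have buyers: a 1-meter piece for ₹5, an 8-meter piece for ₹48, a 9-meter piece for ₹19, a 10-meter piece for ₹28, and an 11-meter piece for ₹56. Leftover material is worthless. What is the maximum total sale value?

Build best[k] bottom-up: best[k] = max over allowed piece i of (p[i] + best[k−i]).
best[1] = 5
best[2] = 10  (first piece 1, then best[1]=5)
best[3] = 15  (first piece 1, then best[2]=10)
best[4] = 20  (first piece 1, then best[3]=15)
best[5] = 25  (first piece 1, then best[4]=20)
best[6] = 30  (first piece 1, then best[5]=25)
best[7] = 35  (first piece 1, then best[6]=30)
best[8] = max(5+35, 48+0) = 48
best[9] = max(5+48, 48+5, 19+0) = 53
best[10] = max(5+53, 48+10, 19+5, 28+0) = 58
best[11] = max(5+58, 48+15, 19+10, 28+5, 56+0) = 63
best[12] = max(5+63, 48+20, 19+15, 28+10, 56+5) = 68
One optimal cutting: 8 + 1 + 1 + 1 + 1 → ₹68.

68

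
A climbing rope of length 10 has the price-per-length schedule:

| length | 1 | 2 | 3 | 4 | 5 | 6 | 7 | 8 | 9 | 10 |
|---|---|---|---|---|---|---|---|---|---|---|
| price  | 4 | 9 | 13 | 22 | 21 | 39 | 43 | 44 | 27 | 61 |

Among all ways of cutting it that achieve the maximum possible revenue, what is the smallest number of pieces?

Build r[k] bottom-up: r[k] = max over allowed piece i of (p[i] + r[k−i]).
r[1] = 4
r[2] = max(4+4, 9+0) = 9
r[3] = max(4+9, 9+4, 13+0) = 13
r[4] = max(4+13, 9+9, 13+4, 22+0) = 22
r[5] = max(4+22, 9+13, 13+9, 22+4, 21+0) = 26
r[6] = max(4+26, 9+22, 13+13, 22+9, 21+4, 39+0) = 39
r[7] = max(4+39, 9+26, 13+22, …, 39+4, 43+0) = 43
r[8] = max(4+43, 9+39, 13+26, …, 43+4, 44+0) = 48
r[9] = max(4+48, 9+43, 13+39, …, 44+4, 27+0) = 52
r[10] = max(4+52, 9+48, 13+43, …, 27+4, 61+0) = 61
Maximum revenue is €61.
Now minimize piece count subject to staying optimal: for each k, pieces[k] = 1 + min over i with p[i]+r[k−i]=r[k] of pieces[k−i].
pieces[7] = 1
pieces[8] = 2
pieces[9] = 2
pieces[10] = 1

1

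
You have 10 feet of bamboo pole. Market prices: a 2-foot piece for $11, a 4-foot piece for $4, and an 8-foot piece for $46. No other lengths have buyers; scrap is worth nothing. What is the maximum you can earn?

57

Build best[k] bottom-up: best[k] = max over allowed piece i of (p[i] + best[k−i]).
best[1] = 0
best[2] = 11
best[3] = 11
best[4] = 22  (first piece 2, then best[2]=11)
best[5] = 22
best[6] = 33  (first piece 2, then best[4]=22)
best[7] = 33
best[8] = 46
best[9] = 46
best[10] = 57  (first piece 2, then best[8]=46)
One optimal cutting: 8 + 2 → $57.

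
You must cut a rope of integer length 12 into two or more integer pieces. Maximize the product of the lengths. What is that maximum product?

Let f[k] be the best product for length k (with at least one cut). For each first piece i, the rest contributes max(k−i, f[k−i]).
f[2] = 1·max(1,0) = 1·1 = 1
f[3] = max(1·2, 2·1) = 2
f[4] = max(1·3, 2·2, 3·1) = 4
f[5] = max(1·4, 2·3, 3·2, 4·1) = 6
f[6] = max(1·6, 2·4, 3·3, 4·2, 5·1) = 9
f[7] = max(1·9, 2·6, 3·4, 4·3, 5·2, 6·1) = 12
f[8] = max(1·12, 2·9, 3·6, …, 6·2, 7·1) = 18
f[9] = max(1·18, 2·12, 3·9, …, 7·2, 8·1) = 27
f[10] = max(1·27, 2·18, 3·12, …, 8·2, 9·1) = 36
f[11] = max(1·36, 2·27, 3·18, …, 9·2, 10·1) = 54
f[12] = max(1·54, 2·36, 3·27, …, 10·2, 11·1) = 81
One optimal split: 3 + 3 + 3 + 3; product 3·3·3·3 = 81.

81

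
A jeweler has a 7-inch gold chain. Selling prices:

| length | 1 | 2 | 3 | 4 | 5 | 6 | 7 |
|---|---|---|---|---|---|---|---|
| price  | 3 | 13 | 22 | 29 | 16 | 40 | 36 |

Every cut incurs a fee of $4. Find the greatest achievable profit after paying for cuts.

47

Consider every possible first cut. r[k] is the best of p[i]+r[k−i] over all sellable i≤k, charging 4 whenever i<k.
r[1] = 3
r[2] = max(3+3-4, 13+0) = 13
r[3] = max(3+13-4, 13+3-4, 22+0) = 22
r[4] = max(3+22-4, 13+13-4, 22+3-4, 29+0) = 29
r[5] = max(3+29-4, 13+22-4, 22+13-4, 29+3-4, 16+0) = 31
r[6] = max(3+31-4, 13+29-4, 22+22-4, 29+13-4, 16+3-4, 40+0) = 40
r[7] = max(3+40-4, 13+31-4, 22+29-4, …, 40+3-4, 36+0) = 47
One optimal plan: pieces 4 + 3 (1 cut) → $51 − $4 = $47.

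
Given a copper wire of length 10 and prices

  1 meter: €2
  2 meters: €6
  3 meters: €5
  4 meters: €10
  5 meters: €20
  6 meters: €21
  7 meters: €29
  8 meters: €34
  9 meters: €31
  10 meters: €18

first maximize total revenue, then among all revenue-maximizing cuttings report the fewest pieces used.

2

Consider every possible first cut. r[k] is the best of p[i]+r[k−i] over all sellable i≤k.
r[1] = 2
r[2] = 6
r[3] = 8  (first piece 1, then r[2]=6)
r[4] = 12  (first piece 2, then r[2]=6)
r[5] = 20
r[6] = 22  (first piece 1, then r[5]=20)
r[7] = 29
r[8] = 34
r[9] = 36  (first piece 1, then r[8]=34)
r[10] = 40  (first piece 2, then r[8]=34)
Maximum revenue is €40.
Now minimize piece count subject to staying optimal: for each k, pieces[k] = 1 + min over i with p[i]+r[k−i]=r[k] of pieces[k−i].
pieces[7] = 1
pieces[8] = 1
pieces[9] = 2
pieces[10] = 2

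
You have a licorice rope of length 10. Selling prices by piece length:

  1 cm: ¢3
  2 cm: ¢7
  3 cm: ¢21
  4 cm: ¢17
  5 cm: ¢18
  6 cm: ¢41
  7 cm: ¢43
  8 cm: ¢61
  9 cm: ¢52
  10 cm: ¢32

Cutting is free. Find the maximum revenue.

68

Build best[k] bottom-up: best[k] = max over allowed piece i of (p[i] + best[k−i]).
best[1] = 3
best[2] = 7
best[3] = 21
best[4] = 24  (first piece 1, then best[3]=21)
best[5] = 28  (first piece 2, then best[3]=21)
best[6] = 42  (first piece 3, then best[3]=21)
best[7] = 45  (first piece 1, then best[6]=42)
best[8] = 61
best[9] = 64  (first piece 1, then best[8]=61)
best[10] = 68  (first piece 2, then best[8]=61)
One optimal cutting: 8 + 2 → ¢61 + ¢7 = ¢68.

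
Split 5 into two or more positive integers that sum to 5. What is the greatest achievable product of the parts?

6

Let prod[k] be the best product for length k (with at least one cut). For each first piece i, the rest contributes max(k−i, prod[k−i]).
prod[2] = 1×max(1,0) = 1×1 = 1
prod[3] = 1×max(2,1) = 1×2 = 2
prod[4] = 2×max(2,1) = 2×2 = 4
prod[5] = 2×max(3,2) = 2×3 = 6
One optimal split: 3 + 2; product 3×2 = 6.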